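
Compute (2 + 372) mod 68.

34

372 = 5·68 + 32, so 372 mod 68 = 32.
(2 + 32) mod 68 = 34.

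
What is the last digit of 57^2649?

Powers of 7 mod 10 repeat with period 4: 7, 9, 3, 1.
2649 leaves remainder 1 on division by 4, so 57^2649 ends in 7.

7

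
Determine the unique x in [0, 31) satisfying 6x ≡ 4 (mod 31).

11

The inverse of 6 mod 31 is 26 (since 6·26 = 156 ≡ 1).
Multiplying both sides by 26: x ≡ 26·4 = 104 ≡ 11 (mod 31).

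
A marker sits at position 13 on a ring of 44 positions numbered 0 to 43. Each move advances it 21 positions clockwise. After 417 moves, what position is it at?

14

417·21 = 8757.
8757 = 199·44 + 1, so 8757 mod 44 = 1.
(13 + 1) mod 44 = 14.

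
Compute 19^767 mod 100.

Successive squares of 19 mod 100: 19^1≡19, 19^2≡61, 19^4≡21, 19^8≡41, 19^16≡81, 19^32≡61, 19^64≡21, 19^128≡41, 19^256≡81, 19^512≡61.
767 = 1 + 2 + 4 + 8 + 16 + 32 + 64 + 128 + 512, so 19^767 ≡ 19·61·21·41·81·61·21·41·61 ≡ 39 (mod 100).

39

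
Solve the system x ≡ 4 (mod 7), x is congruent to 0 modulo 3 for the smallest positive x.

Since 3·5 ≡ 1 (mod 7), take x = 0 + 3·((4−0)·5 mod 7) = 0 + 3·6 = 18.
Check: 18 mod 7 = 4, 18 mod 3 = 0.

18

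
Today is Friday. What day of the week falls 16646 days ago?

Friday

16646 − 2378·7 = 0, so 16646 ≡ 0 (mod 7).
Friday − 0 days → Friday.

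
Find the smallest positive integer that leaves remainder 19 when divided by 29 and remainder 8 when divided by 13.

Since 13·9 ≡ 1 (mod 29), take x = 8 + 13·((19−8)·9 mod 29) = 8 + 13·12 = 164.
Check: 164 mod 29 = 19, 164 mod 13 = 8.

164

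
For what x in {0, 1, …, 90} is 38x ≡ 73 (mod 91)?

38⁻¹ ≡ 12 (mod 91) because 38·12 = 456 = 5·91 + 1.
Multiplying both sides by 12: x ≡ 12·73 = 876 ≡ 57 (mod 91).

57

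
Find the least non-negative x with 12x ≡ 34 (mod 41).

37

The inverse of 12 mod 41 is 24 (since 12·24 = 288 ≡ 1).
Multiplying both sides by 24: x ≡ 24·34 = 816 ≡ 37 (mod 41).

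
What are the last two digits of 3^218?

89

Square-and-reduce mod 100: 3^1≡3, 3^2≡9, 3^4≡81, 3^8≡61, 3^16≡21, 3^32≡41, 3^64≡81, 3^128≡61.
Since 218 = 2 + 8 + 16 + 64 + 128 in binary, 3^218 ≡ 9·61·21·81·61 ≡ 89 (mod 100).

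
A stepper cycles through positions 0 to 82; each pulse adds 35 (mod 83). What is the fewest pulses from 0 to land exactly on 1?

83 = 2·35 + 13
35 = 2·13 + 9
13 = 1·9 + 4
9 = 2·4 + 1
4 = 4·1 + 0
Back-substituting gives 35·19 ≡ 1 (mod 83).

19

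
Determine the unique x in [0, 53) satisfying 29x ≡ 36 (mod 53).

29⁻¹ ≡ 11 (mod 53) because 29·11 = 319 = 6·53 + 1.
Multiplying both sides by 11: x ≡ 11·36 = 396 ≡ 25 (mod 53).

25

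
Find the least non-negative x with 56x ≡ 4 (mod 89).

70

The inverse of 56 mod 89 is 62 (since 56·62 = 3472 ≡ 1).
Multiplying both sides by 62: x ≡ 62·4 = 248 ≡ 70 (mod 89).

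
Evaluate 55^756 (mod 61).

By repeated squaring mod 61: 55^1≡55, 55^2≡36, 55^4≡15, 55^8≡42, 55^16≡56, 55^32≡25, 55^64≡15, 55^128≡42, 55^256≡56, 55^512≡25.
756 = 4 + 16 + 32 + 64 + 128 + 512, so 55^756 ≡ 15·56·25·15·42·25 ≡ 9 (mod 61).

9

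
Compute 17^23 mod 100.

Square-and-reduce mod 100: 17^1≡17, 17^2≡89, 17^4≡21, 17^8≡41, 17^16≡81.
23 = 1 + 2 + 4 + 16, so 17^23 ≡ 17·89·21·81 ≡ 13 (mod 100).

13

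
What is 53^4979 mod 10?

7

Powers of 3 mod 10 repeat with period 4: 3, 9, 7, 1.
4979 leaves remainder 3 on division by 4, so 53^4979 ends in 7.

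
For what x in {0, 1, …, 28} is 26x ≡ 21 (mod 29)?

22

The inverse of 26 mod 29 is 19 (since 26·19 = 494 ≡ 1).
So x ≡ 19·21 = 399 ≡ 22 (mod 29).
Check: 26·22 = 572 = 19·29 + 21.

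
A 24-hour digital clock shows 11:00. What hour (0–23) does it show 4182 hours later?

Dividing 4182 by 24 gives quotient 174 and remainder 6.
(11 + 6) mod 24 = 17.

17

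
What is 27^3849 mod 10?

7

The units digit of 27^n cycles with period 4: 7, 9, 3, 1, …
3849 mod 4 = 1, so the last digit matches 7^1 = 7.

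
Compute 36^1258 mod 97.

61

Square-and-reduce mod 97: 36^1≡36, 36^2≡35, 36^4≡61, 36^8≡35, 36^16≡61, 36^32≡35, 36^64≡61, 36^128≡35, 36^256≡61, 36^512≡35, 36^1024≡61.
1258 = 2 + 8 + 32 + 64 + 128 + 1024, so 36^1258 ≡ 35·35·35·61·35·61 ≡ 61 (mod 97).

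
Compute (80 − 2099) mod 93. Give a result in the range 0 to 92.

27

2099 = 22·93 + 53, so 2099 mod 93 = 53.
(80 − 53) mod 93 = 27.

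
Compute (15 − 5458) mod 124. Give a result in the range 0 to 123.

13

5458 = 44·124 + 2, so 5458 mod 124 = 2.
(15 − 2) mod 124 = 13.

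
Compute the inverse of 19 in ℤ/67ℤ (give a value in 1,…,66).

60

67 = 3·19 + 10
19 = 1·10 + 9
10 = 1·9 + 1
9 = 9·1 + 0
Back-substituting gives 19·60 ≡ 1 (mod 67).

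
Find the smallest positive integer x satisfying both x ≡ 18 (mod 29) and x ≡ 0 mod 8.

x ≡ 0 (mod 8) gives x ∈ {0, 8, 16, 24, 32, 40, 48, 56, …}.
The first of these with x mod 29 = 18 is 192.

192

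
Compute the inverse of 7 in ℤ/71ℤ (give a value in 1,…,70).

7·61 = 427 = 6·71 + 1, so 7⁻¹ ≡ 61 (mod 71).

61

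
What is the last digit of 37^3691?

3

Last digits of 7^n: 7, 9, 3, 1 (period 4).
3691 leaves remainder 3 on division by 4, so 37^3691 ends in 3.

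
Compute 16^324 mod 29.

Successive squares of 16 mod 29: 16^1≡16, 16^2≡24, 16^4≡25, 16^8≡16, 16^16≡24, 16^32≡25, 16^64≡16, 16^128≡24, 16^256≡25.
324 = 4 + 64 + 256, so 16^324 ≡ 25·16·25 ≡ 24 (mod 29).

24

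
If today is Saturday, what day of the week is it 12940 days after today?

Wednesday

12940 = 1848·7 + 4, so 12940 mod 7 = 4.
Saturday + 4 days → Wednesday.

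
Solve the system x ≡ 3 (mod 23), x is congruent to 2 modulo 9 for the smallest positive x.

164

Since 9·18 ≡ 1 (mod 23), take x = 2 + 9·((3−2)·18 mod 23) = 2 + 9·18 = 164.
Check: 164 mod 23 = 3, 164 mod 9 = 2.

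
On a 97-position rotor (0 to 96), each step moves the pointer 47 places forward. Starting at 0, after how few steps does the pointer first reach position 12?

47⁻¹ ≡ 64 (mod 97) because 47·64 = 3008 = 31·97 + 1.
Multiplying both sides by 64: x ≡ 64·12 = 768 ≡ 89 (mod 97).
Check: 47·89 = 4183 = 43·97 + 12.

89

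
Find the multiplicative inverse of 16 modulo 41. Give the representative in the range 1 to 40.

16·18 = 288 = 7·41 + 1, so 16⁻¹ ≡ 18 (mod 41).

18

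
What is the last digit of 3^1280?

Powers of 3 mod 10 repeat with period 4: 3, 9, 7, 1.
1280 leaves remainder 0 on division by 4, so 3^1280 ends in 1.

1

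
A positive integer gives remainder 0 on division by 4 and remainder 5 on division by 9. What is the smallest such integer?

x ≡ 0 (mod 4) gives x ∈ {0, 4, 8, 12, 16, 20, 24, 28, …}.
The first of these with x mod 9 = 5 is 32.

32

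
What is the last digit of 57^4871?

The units digit of 57^n cycles with period 4: 7, 9, 3, 1, …
4871 leaves remainder 3 on division by 4, so 57^4871 ends in 3.

3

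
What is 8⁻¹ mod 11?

7

8·7 = 56 = 5·11 + 1, so 8⁻¹ ≡ 7 (mod 11).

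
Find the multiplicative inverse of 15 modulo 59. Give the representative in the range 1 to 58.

4

15·4 = 60 = 1·59 + 1, so 15⁻¹ ≡ 4 (mod 59).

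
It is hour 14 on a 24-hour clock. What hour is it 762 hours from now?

762 − 31·24 = 18, so 762 ≡ 18 (mod 24).
(14 + 18) mod 24 = 8.

8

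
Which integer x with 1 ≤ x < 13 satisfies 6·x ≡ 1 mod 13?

6·11 = 66 = 5·13 + 1, so 6⁻¹ ≡ 11 (mod 13).

11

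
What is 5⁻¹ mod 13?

13 = 2·5 + 3
5 = 1·3 + 2
3 = 1·2 + 1
2 = 2·1 + 0
Back-substituting gives 5·8 ≡ 1 (mod 13).

8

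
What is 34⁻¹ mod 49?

49 = 1·34 + 15
34 = 2·15 + 4
15 = 3·4 + 3
4 = 1·3 + 1
3 = 3·1 + 0
Back-substituting gives 34·13 ≡ 1 (mod 49).

13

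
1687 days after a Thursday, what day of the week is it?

Thursday

1687 = 241·7 + 0, so 1687 mod 7 = 0.
Thursday + 0 days → Thursday.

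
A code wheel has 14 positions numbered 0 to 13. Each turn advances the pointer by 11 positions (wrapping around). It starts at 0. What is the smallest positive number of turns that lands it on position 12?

10

The inverse of 11 mod 14 is 9 (since 11·9 = 99 ≡ 1).
So x ≡ 9·12 = 108 ≡ 10 (mod 14).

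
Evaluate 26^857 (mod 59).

17

Square-and-reduce mod 59: 26^1≡26, 26^2≡27, 26^4≡21, 26^8≡28, 26^16≡17, 26^32≡53, 26^64≡36, 26^128≡57, 26^256≡4, 26^512≡16.
Since 857 = 1 + 8 + 16 + 64 + 256 + 512 in binary, 26^857 ≡ 26·28·17·36·4·16 ≡ 17 (mod 59).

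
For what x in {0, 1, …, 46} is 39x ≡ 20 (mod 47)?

21

The inverse of 39 mod 47 is 41 (since 39·41 = 1599 ≡ 1).
So x ≡ 41·20 = 820 ≡ 21 (mod 47).
Check: 39·21 = 819 = 17·47 + 20.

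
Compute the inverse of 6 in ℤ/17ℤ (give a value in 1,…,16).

6·3 = 18 = 1·17 + 1, so 6⁻¹ ≡ 3 (mod 17).

3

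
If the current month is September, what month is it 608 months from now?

May

Dividing 608 by 12 gives quotient 50 and remainder 8.
September + 8 months → May.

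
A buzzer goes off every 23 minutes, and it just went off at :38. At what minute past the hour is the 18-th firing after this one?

32

18·23 = 414.
414 − 6·60 = 54, so 414 ≡ 54 (mod 60).
(38 + 54) mod 60 = 32.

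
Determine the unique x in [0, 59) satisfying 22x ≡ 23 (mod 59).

52

22⁻¹ ≡ 51 (mod 59) because 22·51 = 1122 = 19·59 + 1.
So x ≡ 51·23 = 1173 ≡ 52 (mod 59).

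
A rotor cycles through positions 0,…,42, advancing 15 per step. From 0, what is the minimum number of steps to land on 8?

12

15⁻¹ ≡ 23 (mod 43) because 15·23 = 345 = 8·43 + 1.
So x ≡ 23·8 = 184 ≡ 12 (mod 43).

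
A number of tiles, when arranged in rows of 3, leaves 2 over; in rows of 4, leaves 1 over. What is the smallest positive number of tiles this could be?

5

x ≡ 2 (mod 3) gives x ∈ {2, 5}.
The first of these with x mod 4 = 1 is 5.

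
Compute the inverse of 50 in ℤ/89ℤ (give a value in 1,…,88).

89 = 1·50 + 39
50 = 1·39 + 11
39 = 3·11 + 6
11 = 1·6 + 5
6 = 1·5 + 1
5 = 5·1 + 0
Back-substituting gives 50·73 ≡ 1 (mod 89).

73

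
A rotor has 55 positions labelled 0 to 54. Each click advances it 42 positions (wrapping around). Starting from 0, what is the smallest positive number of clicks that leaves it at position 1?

42·38 = 1596 = 29·55 + 1, so 42⁻¹ ≡ 38 (mod 55).

38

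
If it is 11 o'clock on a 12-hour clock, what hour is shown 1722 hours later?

5

Dividing 1722 by 12 gives quotient 143 and remainder 6.
11 + 6 → 5 on a 12-hour dial.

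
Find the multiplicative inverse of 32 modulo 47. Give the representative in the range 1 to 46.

32·25 = 800 = 17·47 + 1, so 32⁻¹ ≡ 25 (mod 47).

25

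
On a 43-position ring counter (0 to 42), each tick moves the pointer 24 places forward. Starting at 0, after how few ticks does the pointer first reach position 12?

The inverse of 24 mod 43 is 9 (since 24·9 = 216 ≡ 1).
So x ≡ 9·12 = 108 ≡ 22 (mod 43).

22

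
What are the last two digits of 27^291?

23

Successive squares of 27 mod 100: 27^1≡27, 27^2≡29, 27^4≡41, 27^8≡81, 27^16≡61, 27^32≡21, 27^64≡41, 27^128≡81, 27^256≡61.
291 = 1 + 2 + 32 + 256, so 27^291 ≡ 27·29·21·61 ≡ 23 (mod 100).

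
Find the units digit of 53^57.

3

Powers of 3 mod 10 repeat with period 4: 3, 9, 7, 1.
57 mod 4 = 1, so the last digit matches 3^1 = 3.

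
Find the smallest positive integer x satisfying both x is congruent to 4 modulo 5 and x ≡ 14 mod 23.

14

x ≡ 4 (mod 5) gives x ∈ {4, 9, 14}.
The first of these with x mod 23 = 14 is 14.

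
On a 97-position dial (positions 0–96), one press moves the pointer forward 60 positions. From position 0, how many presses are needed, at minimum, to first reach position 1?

60·76 = 4560 = 47·97 + 1, so 60⁻¹ ≡ 76 (mod 97).

76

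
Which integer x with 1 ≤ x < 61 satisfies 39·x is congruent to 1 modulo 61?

36

39·36 = 1404 = 23·61 + 1, so 39⁻¹ ≡ 36 (mod 61).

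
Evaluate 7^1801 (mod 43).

7

By repeated squaring mod 43: 7^1≡7, 7^2≡6, 7^4≡36, 7^8≡6, 7^16≡36, 7^32≡6, 7^64≡36, 7^128≡6, 7^256≡36, 7^512≡6, 7^1024≡36.
1801 = 1 + 8 + 256 + 512 + 1024, so 7^1801 ≡ 7·6·36·6·36 ≡ 7 (mod 43).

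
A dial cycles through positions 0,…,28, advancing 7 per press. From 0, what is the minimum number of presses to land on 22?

28

7⁻¹ ≡ 25 (mod 29) because 7·25 = 175 = 6·29 + 1.
Multiplying both sides by 25: x ≡ 25·22 = 550 ≡ 28 (mod 29).
Check: 7·28 = 196 = 6·29 + 22.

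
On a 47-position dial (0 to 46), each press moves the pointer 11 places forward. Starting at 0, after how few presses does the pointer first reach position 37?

11⁻¹ ≡ 30 (mod 47) because 11·30 = 330 = 7·47 + 1.
Multiplying both sides by 30: x ≡ 30·37 = 1110 ≡ 29 (mod 47).
Check: 11·29 = 319 = 6·47 + 37.

29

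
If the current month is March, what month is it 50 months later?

50 − 4·12 = 2, so 50 ≡ 2 (mod 12).
March + 2 months → May.

May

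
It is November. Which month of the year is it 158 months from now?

January

158 − 13·12 = 2, so 158 ≡ 2 (mod 12).
November + 2 months → January.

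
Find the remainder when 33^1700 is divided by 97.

96

By repeated squaring mod 97: 33^1≡33, 33^2≡22, 33^4≡96, 33^8≡1, 33^16≡1, 33^32≡1, 33^64≡1, 33^128≡1, 33^256≡1, 33^512≡1, 33^1024≡1.
1700 = 4 + 32 + 128 + 512 + 1024, so 33^1700 ≡ 96·1·1·1·1 ≡ 96 (mod 97).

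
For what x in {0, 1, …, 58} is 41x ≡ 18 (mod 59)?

The inverse of 41 mod 59 is 36 (since 41·36 = 1476 ≡ 1).
So x ≡ 36·18 = 648 ≡ 58 (mod 59).

58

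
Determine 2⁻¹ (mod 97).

49

2·49 = 98 = 1·97 + 1, so 2⁻¹ ≡ 49 (mod 97).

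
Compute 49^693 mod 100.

Square-and-reduce mod 100: 49^1≡49, 49^2≡1, 49^4≡1, 49^8≡1, 49^16≡1, 49^32≡1, 49^64≡1, 49^128≡1, 49^256≡1, 49^512≡1.
Since 693 = 1 + 4 + 16 + 32 + 128 + 512 in binary, 49^693 ≡ 49·1·1·1·1·1 ≡ 49 (mod 100).

49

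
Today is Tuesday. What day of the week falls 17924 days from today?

Saturday

17924 = 2560·7 + 4, so 17924 mod 7 = 4.
Tuesday + 4 days → Saturday.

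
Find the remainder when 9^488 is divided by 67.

62

Square-and-reduce mod 67: 9^1≡9, 9^2≡14, 9^4≡62, 9^8≡25, 9^16≡22, 9^32≡15, 9^64≡24, 9^128≡40, 9^256≡59.
488 = 8 + 32 + 64 + 128 + 256, so 9^488 ≡ 25·15·24·40·59 ≡ 62 (mod 67).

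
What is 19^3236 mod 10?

The units digit of 19^n cycles with period 2: 9, 1, …
3236 leaves remainder 0 on division by 2, so 19^3236 ends in 1.

1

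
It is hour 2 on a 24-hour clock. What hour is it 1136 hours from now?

10

1136 − 47·24 = 8, so 1136 ≡ 8 (mod 24).
(2 + 8) mod 24 = 10.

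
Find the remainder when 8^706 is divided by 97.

64

Square-and-reduce mod 97: 8^1≡8, 8^2≡64, 8^4≡22, 8^8≡96, 8^16≡1, 8^32≡1, 8^64≡1, 8^128≡1, 8^256≡1, 8^512≡1.
706 = 2 + 64 + 128 + 512, so 8^706 ≡ 64·1·1·1 ≡ 64 (mod 97).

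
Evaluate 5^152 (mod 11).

Successive squares of 5 mod 11: 5^1≡5, 5^2≡3, 5^4≡9, 5^8≡4, 5^16≡5, 5^32≡3, 5^64≡9, 5^128≡4.
152 = 8 + 16 + 128, so 5^152 ≡ 4·5·4 ≡ 3 (mod 11).

3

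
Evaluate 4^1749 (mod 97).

47

Successive squares of 4 mod 97: 4^1≡4, 4^2≡16, 4^4≡62, 4^8≡61, 4^16≡35, 4^32≡61, 4^64≡35, 4^128≡61, 4^256≡35, 4^512≡61, 4^1024≡35.
1749 = 1 + 4 + 16 + 64 + 128 + 512 + 1024, so 4^1749 ≡ 4·62·35·35·61·61·35 ≡ 47 (mod 97).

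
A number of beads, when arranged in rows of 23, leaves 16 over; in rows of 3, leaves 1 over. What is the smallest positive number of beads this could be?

16

Since 3·8 ≡ 1 (mod 23), take x = 1 + 3·((16−1)·8 mod 23) = 1 + 3·5 = 16.
Check: 16 mod 23 = 16, 16 mod 3 = 1.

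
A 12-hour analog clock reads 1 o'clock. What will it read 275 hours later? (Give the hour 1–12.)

12

275 − 22·12 = 11, so 275 ≡ 11 (mod 12).
1 + 11 → 12 on a 12-hour dial.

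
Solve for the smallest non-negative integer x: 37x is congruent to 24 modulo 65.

27

37⁻¹ ≡ 58 (mod 65) because 37·58 = 2146 = 33·65 + 1.
Multiplying both sides by 58: x ≡ 58·24 = 1392 ≡ 27 (mod 65).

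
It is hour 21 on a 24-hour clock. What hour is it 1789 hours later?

1789 mod 24 = 13 (since 74·24 = 1776).
(21 + 13) mod 24 = 10.

10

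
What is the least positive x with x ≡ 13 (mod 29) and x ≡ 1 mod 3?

13

x ≡ 1 (mod 3) gives x ∈ {1, 4, 7, 10, 13}.
The first of these with x mod 29 = 13 is 13.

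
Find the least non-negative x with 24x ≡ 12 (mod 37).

19

The inverse of 24 mod 37 is 17 (since 24·17 = 408 ≡ 1).
So x ≡ 17·12 = 204 ≡ 19 (mod 37).
Check: 24·19 = 456 = 12·37 + 12.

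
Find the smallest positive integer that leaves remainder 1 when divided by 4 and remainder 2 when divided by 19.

Since 19·3 ≡ 1 (mod 4), take x = 2 + 19·((1−2)·3 mod 4) = 2 + 19·1 = 21.
Check: 21 mod 4 = 1, 21 mod 19 = 2.

21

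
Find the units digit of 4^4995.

4

Powers of 4 mod 10 repeat with period 2: 4, 6.
4995 mod 2 = 1, so the last digit matches 4^1 = 4.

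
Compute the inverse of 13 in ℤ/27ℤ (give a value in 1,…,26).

25

27 = 2·13 + 1
13 = 13·1 + 0
Back-substituting gives 13·25 ≡ 1 (mod 27).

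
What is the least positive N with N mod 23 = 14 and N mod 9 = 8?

152

x ≡ 8 (mod 9) gives x ∈ {8, 17, 26, 35, 44, 53, 62, 71, …}.
The first of these with x mod 23 = 14 is 152.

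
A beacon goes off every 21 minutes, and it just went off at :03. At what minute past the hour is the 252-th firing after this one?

252·21 = 5292.
5292 mod 60 = 12 (since 88·60 = 5280).
(3 + 12) mod 60 = 15.

15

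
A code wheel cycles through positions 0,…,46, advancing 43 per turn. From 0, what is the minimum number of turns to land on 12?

The inverse of 43 mod 47 is 35 (since 43·35 = 1505 ≡ 1).
So x ≡ 35·12 = 420 ≡ 44 (mod 47).

44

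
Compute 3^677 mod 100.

Successive squares of 3 mod 100: 3^1≡3, 3^2≡9, 3^4≡81, 3^8≡61, 3^16≡21, 3^32≡41, 3^64≡81, 3^128≡61, 3^256≡21, 3^512≡41.
677 = 1 + 4 + 32 + 128 + 512, so 3^677 ≡ 3·81·41·61·41 ≡ 63 (mod 100).

63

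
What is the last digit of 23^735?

7

Powers of 3 mod 10 repeat with period 4: 3, 9, 7, 1.
735 mod 4 = 3, so the last digit matches 3^3 = 7.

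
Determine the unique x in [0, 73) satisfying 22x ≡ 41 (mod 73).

45

22⁻¹ ≡ 10 (mod 73) because 22·10 = 220 = 3·73 + 1.
So x ≡ 10·41 = 410 ≡ 45 (mod 73).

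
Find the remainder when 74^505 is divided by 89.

By repeated squaring mod 89: 74^1≡74, 74^2≡47, 74^4≡73, 74^8≡78, 74^16≡32, 74^32≡45, 74^64≡67, 74^128≡39, 74^256≡8.
505 = 1 + 8 + 16 + 32 + 64 + 128 + 256, so 74^505 ≡ 74·78·32·45·67·39·8 ≡ 63 (mod 89).

63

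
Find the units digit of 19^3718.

1

The units digit of 19^n cycles with period 2: 9, 1, …
3718 mod 2 = 0, so the last digit matches 9^2 = 1.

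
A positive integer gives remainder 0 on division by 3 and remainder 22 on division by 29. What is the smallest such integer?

51

x ≡ 0 (mod 3) gives x ∈ {0, 3, 6, 9, 12, 15, 18, 21, …}.
The first of these with x mod 29 = 22 is 51.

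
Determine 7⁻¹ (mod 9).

4

9 = 1·7 + 2
7 = 3·2 + 1
2 = 2·1 + 0
Back-substituting gives 7·4 ≡ 1 (mod 9).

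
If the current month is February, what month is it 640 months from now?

June

Dividing 640 by 12 gives quotient 53 and remainder 4.
February + 4 months → June.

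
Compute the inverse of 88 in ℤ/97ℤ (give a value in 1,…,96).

97 = 1·88 + 9
88 = 9·9 + 7
9 = 1·7 + 2
7 = 3·2 + 1
2 = 2·1 + 0
Back-substituting gives 88·43 ≡ 1 (mod 97).

43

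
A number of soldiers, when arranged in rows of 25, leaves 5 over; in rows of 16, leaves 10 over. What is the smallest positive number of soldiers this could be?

x ≡ 10 (mod 16) gives x ∈ {10, 26, 42, 58, 74, 90, 106, 122, …}.
The first of these with x mod 25 = 5 is 330.

330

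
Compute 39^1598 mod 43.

16

Square-and-reduce mod 43: 39^1≡39, 39^2≡16, 39^4≡41, 39^8≡4, 39^16≡16, 39^32≡41, 39^64≡4, 39^128≡16, 39^256≡41, 39^512≡4, 39^1024≡16.
1598 = 2 + 4 + 8 + 16 + 32 + 512 + 1024, so 39^1598 ≡ 16·41·4·16·41·4·16 ≡ 16 (mod 43).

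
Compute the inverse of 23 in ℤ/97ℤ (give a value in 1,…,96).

23·38 = 874 = 9·97 + 1, so 23⁻¹ ≡ 38 (mod 97).

38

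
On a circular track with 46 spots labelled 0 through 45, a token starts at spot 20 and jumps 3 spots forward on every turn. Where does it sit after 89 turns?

11

89·3 = 267.
267 mod 46 = 37 (since 5·46 = 230).
(20 + 37) mod 46 = 11.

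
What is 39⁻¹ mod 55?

39·24 = 936 = 17·55 + 1, so 39⁻¹ ≡ 24 (mod 55).

24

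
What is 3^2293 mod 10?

Powers of 3 mod 10 repeat with period 4: 3, 9, 7, 1.
2293 mod 4 = 1, so the last digit matches 3^1 = 3.

3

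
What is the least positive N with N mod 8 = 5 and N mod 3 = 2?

5

x ≡ 2 (mod 3) gives x ∈ {2, 5}.
The first of these with x mod 8 = 5 is 5.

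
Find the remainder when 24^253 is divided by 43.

Square-and-reduce mod 43: 24^1≡24, 24^2≡17, 24^4≡31, 24^8≡15, 24^16≡10, 24^32≡14, 24^64≡24, 24^128≡17.
Since 253 = 1 + 4 + 8 + 16 + 32 + 64 + 128 in binary, 24^253 ≡ 24·31·15·10·14·24·17 ≡ 24 (mod 43).

24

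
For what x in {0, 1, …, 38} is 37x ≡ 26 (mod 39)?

The inverse of 37 mod 39 is 19 (since 37·19 = 703 ≡ 1).
Multiplying both sides by 19: x ≡ 19·26 = 494 ≡ 26 (mod 39).

26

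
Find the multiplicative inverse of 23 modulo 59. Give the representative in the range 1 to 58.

18

23·18 = 414 = 7·59 + 1, so 23⁻¹ ≡ 18 (mod 59).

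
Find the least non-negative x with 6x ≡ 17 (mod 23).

6⁻¹ ≡ 4 (mod 23) because 6·4 = 24 = 1·23 + 1.
Multiplying both sides by 4: x ≡ 4·17 = 68 ≡ 22 (mod 23).
Check: 6·22 = 132 = 5·23 + 17.

22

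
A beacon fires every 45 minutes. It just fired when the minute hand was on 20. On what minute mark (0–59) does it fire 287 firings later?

35

287·45 = 12915.
12915 = 215·60 + 15, so 12915 mod 60 = 15.
(20 + 15) mod 60 = 35.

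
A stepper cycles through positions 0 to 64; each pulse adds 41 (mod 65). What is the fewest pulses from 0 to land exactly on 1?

46

41·46 = 1886 = 29·65 + 1, so 41⁻¹ ≡ 46 (mod 65).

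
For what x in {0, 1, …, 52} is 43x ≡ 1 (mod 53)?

43⁻¹ ≡ 37 (mod 53) because 43·37 = 1591 = 30·53 + 1.
Multiplying both sides by 37: x ≡ 37·1 = 37 ≡ 37 (mod 53).
Check: 43·37 = 1591 = 30·53 + 1.

37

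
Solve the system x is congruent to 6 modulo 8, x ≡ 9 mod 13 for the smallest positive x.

x ≡ 6 (mod 8) gives x ∈ {6, 14, 22}.
The first of these with x mod 13 = 9 is 22.

22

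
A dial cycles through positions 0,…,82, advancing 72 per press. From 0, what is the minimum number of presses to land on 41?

34

The inverse of 72 mod 83 is 15 (since 72·15 = 1080 ≡ 1).
So x ≡ 15·41 = 615 ≡ 34 (mod 83).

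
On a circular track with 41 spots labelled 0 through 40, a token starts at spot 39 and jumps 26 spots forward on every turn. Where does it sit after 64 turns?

22

64·26 = 1664.
1664 mod 41 = 24 (since 40·41 = 1640).
(39 + 24) mod 41 = 22.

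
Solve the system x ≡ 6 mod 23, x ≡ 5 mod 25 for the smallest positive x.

305

x ≡ 6 (mod 23) gives x ∈ {6, 29, 52, 75, 98, 121, 144, 167, …}.
The first of these with x mod 25 = 5 is 305.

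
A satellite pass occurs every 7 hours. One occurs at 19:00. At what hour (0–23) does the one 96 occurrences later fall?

19

96·7 = 672.
Dividing 672 by 24 gives quotient 28 and remainder 0.
(19 + 0) mod 24 = 19.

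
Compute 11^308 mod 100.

81

By repeated squaring mod 100: 11^1≡11, 11^2≡21, 11^4≡41, 11^8≡81, 11^16≡61, 11^32≡21, 11^64≡41, 11^128≡81, 11^256≡61.
Since 308 = 4 + 16 + 32 + 256 in binary, 11^308 ≡ 41·61·21·61 ≡ 81 (mod 100).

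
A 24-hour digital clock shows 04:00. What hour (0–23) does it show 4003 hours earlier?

9

4003 − 166·24 = 19, so 4003 ≡ 19 (mod 24).
(4 − 19) mod 24 = 9.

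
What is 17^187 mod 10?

Powers of 7 mod 10 repeat with period 4: 7, 9, 3, 1.
187 mod 4 = 3, so the last digit matches 7^3 = 3.

3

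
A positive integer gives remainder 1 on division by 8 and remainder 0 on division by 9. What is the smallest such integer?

Since 9·1 ≡ 1 (mod 8), take x = 0 + 9·((1−0)·1 mod 8) = 0 + 9·1 = 9.
Check: 9 mod 8 = 1, 9 mod 9 = 0.

9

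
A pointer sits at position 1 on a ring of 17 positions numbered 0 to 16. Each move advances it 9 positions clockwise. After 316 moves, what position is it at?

6

316·9 = 2844.
2844 − 167·17 = 5, so 2844 ≡ 5 (mod 17).
(1 + 5) mod 17 = 6.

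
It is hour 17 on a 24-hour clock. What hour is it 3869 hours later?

22

3869 − 161·24 = 5, so 3869 ≡ 5 (mod 24).
(17 + 5) mod 24 = 22.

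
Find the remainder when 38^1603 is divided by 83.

Successive squares of 38 mod 83: 38^1≡38, 38^2≡33, 38^4≡10, 38^8≡17, 38^16≡40, 38^32≡23, 38^64≡31, 38^128≡48, 38^256≡63, 38^512≡68, 38^1024≡59.
Since 1603 = 1 + 2 + 64 + 512 + 1024 in binary, 38^1603 ≡ 38·33·31·68·59 ≡ 10 (mod 83).

10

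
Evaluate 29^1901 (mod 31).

By repeated squaring mod 31: 29^1≡29, 29^2≡4, 29^4≡16, 29^8≡8, 29^16≡2, 29^32≡4, 29^64≡16, 29^128≡8, 29^256≡2, 29^512≡4, 29^1024≡16.
Since 1901 = 1 + 4 + 8 + 32 + 64 + 256 + 512 + 1024 in binary, 29^1901 ≡ 29·16·8·4·16·2·4·16 ≡ 29 (mod 31).

29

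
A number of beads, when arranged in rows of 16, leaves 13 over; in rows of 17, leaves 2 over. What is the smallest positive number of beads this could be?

x ≡ 13 (mod 16) gives x ∈ {13, 29, 45, 61, 77, 93, 109, 125, …}.
The first of these with x mod 17 = 2 is 189.

189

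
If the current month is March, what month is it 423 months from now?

423 = 35·12 + 3, so 423 mod 12 = 3.
March + 3 months → June.

June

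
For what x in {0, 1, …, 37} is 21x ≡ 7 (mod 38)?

13

21⁻¹ ≡ 29 (mod 38) because 21·29 = 609 = 16·38 + 1.
So x ≡ 29·7 = 203 ≡ 13 (mod 38).
Check: 21·13 = 273 = 7·38 + 7.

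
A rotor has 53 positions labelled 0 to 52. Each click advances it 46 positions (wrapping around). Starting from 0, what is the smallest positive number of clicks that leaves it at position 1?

53 = 1·46 + 7
46 = 6·7 + 4
7 = 1·4 + 3
4 = 1·3 + 1
3 = 3·1 + 0
Back-substituting gives 46·15 ≡ 1 (mod 53).

15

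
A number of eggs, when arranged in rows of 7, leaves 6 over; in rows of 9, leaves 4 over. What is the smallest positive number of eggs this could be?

x ≡ 6 (mod 7) gives x ∈ {6, 13}.
The first of these with x mod 9 = 4 is 13.

13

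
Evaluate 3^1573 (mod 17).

5

Square-and-reduce mod 17: 3^1≡3, 3^2≡9, 3^4≡13, 3^8≡16, 3^16≡1, 3^32≡1, 3^64≡1, 3^128≡1, 3^256≡1, 3^512≡1, 3^1024≡1.
Since 1573 = 1 + 4 + 32 + 512 + 1024 in binary, 3^1573 ≡ 3·13·1·1·1 ≡ 5 (mod 17).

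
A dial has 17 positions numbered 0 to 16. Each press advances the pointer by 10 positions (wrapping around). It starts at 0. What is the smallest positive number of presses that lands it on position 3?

10⁻¹ ≡ 12 (mod 17) because 10·12 = 120 = 7·17 + 1.
So x ≡ 12·3 = 36 ≡ 2 (mod 17).

2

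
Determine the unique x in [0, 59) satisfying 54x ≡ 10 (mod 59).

54⁻¹ ≡ 47 (mod 59) because 54·47 = 2538 = 43·59 + 1.
Multiplying both sides by 47: x ≡ 47·10 = 470 ≡ 57 (mod 59).

57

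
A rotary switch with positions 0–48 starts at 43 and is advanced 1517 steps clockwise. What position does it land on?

41

Dividing 1517 by 49 gives quotient 30 and remainder 47.
(43 + 47) mod 49 = 41.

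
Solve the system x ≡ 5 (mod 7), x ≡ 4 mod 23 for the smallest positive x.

x ≡ 5 (mod 7) gives x ∈ {5, 12, 19, 26, 33, 40, 47, 54, …}.
The first of these with x mod 23 = 4 is 96.

96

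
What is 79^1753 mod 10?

9

Powers of 9 mod 10 repeat with period 2: 9, 1.
1753 mod 2 = 1, so the last digit matches 9^1 = 9.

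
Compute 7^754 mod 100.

Square-and-reduce mod 100: 7^1≡7, 7^2≡49, 7^4≡1, 7^8≡1, 7^16≡1, 7^32≡1, 7^64≡1, 7^128≡1, 7^256≡1, 7^512≡1.
Since 754 = 2 + 16 + 32 + 64 + 128 + 512 in binary, 7^754 ≡ 49·1·1·1·1·1 ≡ 49 (mod 100).

49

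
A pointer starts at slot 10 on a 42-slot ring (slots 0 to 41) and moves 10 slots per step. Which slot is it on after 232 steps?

20

232·10 = 2320.
2320 − 55·42 = 10, so 2320 ≡ 10 (mod 42).
(10 + 10) mod 42 = 20.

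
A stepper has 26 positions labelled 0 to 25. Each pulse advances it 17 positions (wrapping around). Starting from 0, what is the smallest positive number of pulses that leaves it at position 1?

23

17·23 = 391 = 15·26 + 1, so 17⁻¹ ≡ 23 (mod 26).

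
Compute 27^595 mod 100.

43

Square-and-reduce mod 100: 27^1≡27, 27^2≡29, 27^4≡41, 27^8≡81, 27^16≡61, 27^32≡21, 27^64≡41, 27^128≡81, 27^256≡61, 27^512≡21.
Since 595 = 1 + 2 + 16 + 64 + 512 in binary, 27^595 ≡ 27·29·61·41·21 ≡ 43 (mod 100).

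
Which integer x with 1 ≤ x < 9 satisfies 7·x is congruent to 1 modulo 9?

7·4 = 28 = 3·9 + 1, so 7⁻¹ ≡ 4 (mod 9).

4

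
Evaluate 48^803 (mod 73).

Successive squares of 48 mod 73: 48^1≡48, 48^2≡41, 48^4≡2, 48^8≡4, 48^16≡16, 48^32≡37, 48^64≡55, 48^128≡32, 48^256≡2, 48^512≡4.
Since 803 = 1 + 2 + 32 + 256 + 512 in binary, 48^803 ≡ 48·41·37·2·4 ≡ 61 (mod 73).

61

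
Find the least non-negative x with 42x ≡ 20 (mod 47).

43

The inverse of 42 mod 47 is 28 (since 42·28 = 1176 ≡ 1).
So x ≡ 28·20 = 560 ≡ 43 (mod 47).
Check: 42·43 = 1806 = 38·47 + 20.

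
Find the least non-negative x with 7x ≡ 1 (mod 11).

8

The inverse of 7 mod 11 is 8 (since 7·8 = 56 ≡ 1).
So x ≡ 8·1 = 8 ≡ 8 (mod 11).
Check: 7·8 = 56 = 5·11 + 1.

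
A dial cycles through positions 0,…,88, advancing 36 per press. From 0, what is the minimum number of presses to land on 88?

36⁻¹ ≡ 47 (mod 89) because 36·47 = 1692 = 19·89 + 1.
So x ≡ 47·88 = 4136 ≡ 42 (mod 89).

42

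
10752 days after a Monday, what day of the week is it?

Monday

10752 − 1536·7 = 0, so 10752 ≡ 0 (mod 7).
Monday + 0 days → Monday.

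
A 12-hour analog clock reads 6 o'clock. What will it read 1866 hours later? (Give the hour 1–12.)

12

1866 − 155·12 = 6, so 1866 ≡ 6 (mod 12).
6 + 6 → 12 on a 12-hour dial.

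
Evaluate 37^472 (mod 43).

6

Square-and-reduce mod 43: 37^1≡37, 37^2≡36, 37^4≡6, 37^8≡36, 37^16≡6, 37^32≡36, 37^64≡6, 37^128≡36, 37^256≡6.
472 = 8 + 16 + 64 + 128 + 256, so 37^472 ≡ 36·6·6·36·6 ≡ 6 (mod 43).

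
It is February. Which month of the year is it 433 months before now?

January

Dividing 433 by 12 gives quotient 36 and remainder 1.
February − 1 month → January.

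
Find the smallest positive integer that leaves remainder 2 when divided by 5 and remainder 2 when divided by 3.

2

x ≡ 2 (mod 3) gives x ∈ {2}.
The first of these with x mod 5 = 2 is 2.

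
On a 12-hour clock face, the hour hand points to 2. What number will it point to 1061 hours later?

7

1061 − 88·12 = 5, so 1061 ≡ 5 (mod 12).
2 + 5 → 7 on a 12-hour dial.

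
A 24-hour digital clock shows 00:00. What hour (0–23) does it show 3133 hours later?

13

Dividing 3133 by 24 gives quotient 130 and remainder 13.
(0 + 13) mod 24 = 13.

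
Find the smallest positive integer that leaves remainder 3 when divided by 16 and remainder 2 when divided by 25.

Since 25·9 ≡ 1 (mod 16), take x = 2 + 25·((3−2)·9 mod 16) = 2 + 25·9 = 227.
Check: 227 mod 16 = 3, 227 mod 25 = 2.

227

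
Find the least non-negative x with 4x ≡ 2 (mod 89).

45

4⁻¹ ≡ 67 (mod 89) because 4·67 = 268 = 3·89 + 1.
So x ≡ 67·2 = 134 ≡ 45 (mod 89).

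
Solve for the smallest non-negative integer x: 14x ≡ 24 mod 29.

14⁻¹ ≡ 27 (mod 29) because 14·27 = 378 = 13·29 + 1.
So x ≡ 27·24 = 648 ≡ 10 (mod 29).

10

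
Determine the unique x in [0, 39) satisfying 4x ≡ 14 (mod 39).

23

4⁻¹ ≡ 10 (mod 39) because 4·10 = 40 = 1·39 + 1.
So x ≡ 10·14 = 140 ≡ 23 (mod 39).
Check: 4·23 = 92 = 2·39 + 14.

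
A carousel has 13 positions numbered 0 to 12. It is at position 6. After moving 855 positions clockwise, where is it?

855 = 65·13 + 10, so 855 mod 13 = 10.
(6 + 10) mod 13 = 3.

3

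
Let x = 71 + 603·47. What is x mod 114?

603·47 = 28341.
28341 mod 114 = 69 (since 248·114 = 28272).
(71 + 69) mod 114 = 26.

26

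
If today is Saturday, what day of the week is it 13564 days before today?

Monday

13564 mod 7 = 5 (since 1937·7 = 13559).
Saturday − 5 days → Monday.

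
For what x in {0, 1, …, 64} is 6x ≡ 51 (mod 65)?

The inverse of 6 mod 65 is 11 (since 6·11 = 66 ≡ 1).
Multiplying both sides by 11: x ≡ 11·51 = 561 ≡ 41 (mod 65).
Check: 6·41 = 246 = 3·65 + 51.

41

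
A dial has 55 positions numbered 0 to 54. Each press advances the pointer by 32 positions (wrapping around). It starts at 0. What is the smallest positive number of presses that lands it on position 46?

The inverse of 32 mod 55 is 43 (since 32·43 = 1376 ≡ 1).
So x ≡ 43·46 = 1978 ≡ 53 (mod 55).

53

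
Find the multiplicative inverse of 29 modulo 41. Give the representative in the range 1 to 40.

41 = 1·29 + 12
29 = 2·12 + 5
12 = 2·5 + 2
5 = 2·2 + 1
2 = 2·1 + 0
Back-substituting gives 29·17 ≡ 1 (mod 41).

17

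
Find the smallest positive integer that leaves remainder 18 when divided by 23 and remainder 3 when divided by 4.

x ≡ 3 (mod 4) gives x ∈ {3, 7, 11, 15, 19, 23, 27, 31, …}.
The first of these with x mod 23 = 18 is 87.

87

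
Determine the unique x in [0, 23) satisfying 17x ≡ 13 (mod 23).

17

17⁻¹ ≡ 19 (mod 23) because 17·19 = 323 = 14·23 + 1.
Multiplying both sides by 19: x ≡ 19·13 = 247 ≡ 17 (mod 23).
Check: 17·17 = 289 = 12·23 + 13.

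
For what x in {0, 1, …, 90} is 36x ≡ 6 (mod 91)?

The inverse of 36 mod 91 is 43 (since 36·43 = 1548 ≡ 1).
So x ≡ 43·6 = 258 ≡ 76 (mod 91).
Check: 36·76 = 2736 = 30·91 + 6.

76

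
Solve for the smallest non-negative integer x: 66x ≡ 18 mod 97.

62

66⁻¹ ≡ 25 (mod 97) because 66·25 = 1650 = 17·97 + 1.
Multiplying both sides by 25: x ≡ 25·18 = 450 ≡ 62 (mod 97).
Check: 66·62 = 4092 = 42·97 + 18.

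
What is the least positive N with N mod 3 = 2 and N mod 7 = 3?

x ≡ 2 (mod 3) gives x ∈ {2, 5, 8, 11, 14, 17}.
The first of these with x mod 7 = 3 is 17.

17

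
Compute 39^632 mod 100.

21

Successive squares of 39 mod 100: 39^1≡39, 39^2≡21, 39^4≡41, 39^8≡81, 39^16≡61, 39^32≡21, 39^64≡41, 39^128≡81, 39^256≡61, 39^512≡21.
Since 632 = 8 + 16 + 32 + 64 + 512 in binary, 39^632 ≡ 81·61·21·41·21 ≡ 21 (mod 100).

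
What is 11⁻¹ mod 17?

14

11·14 = 154 = 9·17 + 1, so 11⁻¹ ≡ 14 (mod 17).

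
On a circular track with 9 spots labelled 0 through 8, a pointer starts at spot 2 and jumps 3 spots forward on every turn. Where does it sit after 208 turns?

208·3 = 624.
624 mod 9 = 3 (since 69·9 = 621).
(2 + 3) mod 9 = 5.

5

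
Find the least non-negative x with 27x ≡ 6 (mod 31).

27⁻¹ ≡ 23 (mod 31) because 27·23 = 621 = 20·31 + 1.
Multiplying both sides by 23: x ≡ 23·6 = 138 ≡ 14 (mod 31).
Check: 27·14 = 378 = 12·31 + 6.

14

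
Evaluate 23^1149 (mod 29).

By repeated squaring mod 29: 23^1≡23, 23^2≡7, 23^4≡20, 23^8≡23, 23^16≡7, 23^32≡20, 23^64≡23, 23^128≡7, 23^256≡20, 23^512≡23, 23^1024≡7.
Since 1149 = 1 + 4 + 8 + 16 + 32 + 64 + 1024 in binary, 23^1149 ≡ 23·20·23·7·20·23·7 ≡ 23 (mod 29).

23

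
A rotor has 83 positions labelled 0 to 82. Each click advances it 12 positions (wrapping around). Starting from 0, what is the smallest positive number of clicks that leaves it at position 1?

83 = 6·12 + 11
12 = 1·11 + 1
11 = 11·1 + 0
Back-substituting gives 12·7 ≡ 1 (mod 83).

7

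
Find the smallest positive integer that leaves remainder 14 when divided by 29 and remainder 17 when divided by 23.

362

x ≡ 17 (mod 23) gives x ∈ {17, 40, 63, 86, 109, 132, 155, 178, …}.
The first of these with x mod 29 = 14 is 362.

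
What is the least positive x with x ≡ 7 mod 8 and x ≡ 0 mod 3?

Since 3·3 ≡ 1 (mod 8), take x = 0 + 3·((7−0)·3 mod 8) = 0 + 3·5 = 15.
Check: 15 mod 8 = 7, 15 mod 3 = 0.

15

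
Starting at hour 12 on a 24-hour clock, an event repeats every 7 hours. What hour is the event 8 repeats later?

20

8·7 = 56.
56 mod 24 = 8 (since 2·24 = 48).
(12 + 8) mod 24 = 20.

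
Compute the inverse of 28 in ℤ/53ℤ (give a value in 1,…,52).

36

53 = 1·28 + 25
28 = 1·25 + 3
25 = 8·3 + 1
3 = 3·1 + 0
Back-substituting gives 28·36 ≡ 1 (mod 53).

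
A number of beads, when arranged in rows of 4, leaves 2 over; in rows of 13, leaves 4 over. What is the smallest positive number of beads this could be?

30

x ≡ 2 (mod 4) gives x ∈ {2, 6, 10, 14, 18, 22, 26, 30}.
The first of these with x mod 13 = 4 is 30.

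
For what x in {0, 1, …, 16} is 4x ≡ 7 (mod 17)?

6

The inverse of 4 mod 17 is 13 (since 4·13 = 52 ≡ 1).
So x ≡ 13·7 = 91 ≡ 6 (mod 17).
Check: 4·6 = 24 = 1·17 + 7.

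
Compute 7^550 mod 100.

By repeated squaring mod 100: 7^1≡7, 7^2≡49, 7^4≡1, 7^8≡1, 7^16≡1, 7^32≡1, 7^64≡1, 7^128≡1, 7^256≡1, 7^512≡1.
550 = 2 + 4 + 32 + 512, so 7^550 ≡ 49·1·1·1 ≡ 49 (mod 100).

49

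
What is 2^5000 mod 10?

The units digit of 2^n cycles with period 4: 2, 4, 8, 6, …
5000 mod 4 = 0, so the last digit matches 2^4 = 6.

6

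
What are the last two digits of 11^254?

41

Successive squares of 11 mod 100: 11^1≡11, 11^2≡21, 11^4≡41, 11^8≡81, 11^16≡61, 11^32≡21, 11^64≡41, 11^128≡81.
254 = 2 + 4 + 8 + 16 + 32 + 64 + 128, so 11^254 ≡ 21·41·81·61·21·41·81 ≡ 41 (mod 100).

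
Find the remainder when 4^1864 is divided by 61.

Successive squares of 4 mod 61: 4^1≡4, 4^2≡16, 4^4≡12, 4^8≡22, 4^16≡57, 4^32≡16, 4^64≡12, 4^128≡22, 4^256≡57, 4^512≡16, 4^1024≡12.
1864 = 8 + 64 + 256 + 512 + 1024, so 4^1864 ≡ 22·12·57·16·12 ≡ 12 (mod 61).

12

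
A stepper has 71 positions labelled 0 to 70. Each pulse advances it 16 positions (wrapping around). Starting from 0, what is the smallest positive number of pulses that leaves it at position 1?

40

71 = 4·16 + 7
16 = 2·7 + 2
7 = 3·2 + 1
2 = 2·1 + 0
Back-substituting gives 16·40 ≡ 1 (mod 71).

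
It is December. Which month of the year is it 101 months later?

Dividing 101 by 12 gives quotient 8 and remainder 5.
December + 5 months → May.

May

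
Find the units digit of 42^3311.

8

The units digit of 42^n cycles with period 4: 2, 4, 8, 6, …
3311 mod 4 = 3, so the last digit matches 2^3 = 8.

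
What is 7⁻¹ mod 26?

15

26 = 3·7 + 5
7 = 1·5 + 2
5 = 2·2 + 1
2 = 2·1 + 0
Back-substituting gives 7·15 ≡ 1 (mod 26).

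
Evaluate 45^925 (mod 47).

15

Successive squares of 45 mod 47: 45^1≡45, 45^2≡4, 45^4≡16, 45^8≡21, 45^16≡18, 45^32≡42, 45^64≡25, 45^128≡14, 45^256≡8, 45^512≡17.
Since 925 = 1 + 4 + 8 + 16 + 128 + 256 + 512 in binary, 45^925 ≡ 45·16·21·18·14·8·17 ≡ 15 (mod 47).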